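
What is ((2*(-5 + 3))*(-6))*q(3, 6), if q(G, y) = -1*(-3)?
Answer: 72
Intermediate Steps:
q(G, y) = 3
((2*(-5 + 3))*(-6))*q(3, 6) = ((2*(-5 + 3))*(-6))*3 = ((2*(-2))*(-6))*3 = -4*(-6)*3 = 24*3 = 72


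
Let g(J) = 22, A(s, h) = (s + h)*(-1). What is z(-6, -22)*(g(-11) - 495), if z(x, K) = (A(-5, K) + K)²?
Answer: -11825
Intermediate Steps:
A(s, h) = -h - s (A(s, h) = (h + s)*(-1) = -h - s)
z(x, K) = 25 (z(x, K) = ((-K - 1*(-5)) + K)² = ((-K + 5) + K)² = ((5 - K) + K)² = 5² = 25)
z(-6, -22)*(g(-11) - 495) = 25*(22 - 495) = 25*(-473) = -11825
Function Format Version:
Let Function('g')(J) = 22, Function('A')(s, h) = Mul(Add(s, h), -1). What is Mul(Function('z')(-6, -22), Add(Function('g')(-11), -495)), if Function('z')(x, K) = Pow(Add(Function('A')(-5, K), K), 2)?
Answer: -11825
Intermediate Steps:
Function('A')(s, h) = Add(Mul(-1, h), Mul(-1, s)) (Function('A')(s, h) = Mul(Add(h, s), -1) = Add(Mul(-1, h), Mul(-1, s)))
Function('z')(x, K) = 25 (Function('z')(x, K) = Pow(Add(Add(Mul(-1, K), Mul(-1, -5)), K), 2) = Pow(Add(Add(Mul(-1, K), 5), K), 2) = Pow(Add(Add(5, Mul(-1, K)), K), 2) = Pow(5, 2) = 25)
Mul(Function('z')(-6, -22), Add(Function('g')(-11), -495)) = Mul(25, Add(22, -495)) = Mul(25, -473) = -11825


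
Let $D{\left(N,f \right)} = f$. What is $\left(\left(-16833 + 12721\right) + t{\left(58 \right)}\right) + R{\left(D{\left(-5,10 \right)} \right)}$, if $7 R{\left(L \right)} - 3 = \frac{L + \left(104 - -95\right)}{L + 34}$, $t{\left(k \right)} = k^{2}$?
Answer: $- \frac{20913}{28} \approx -746.89$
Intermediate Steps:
$R{\left(L \right)} = \frac{3}{7} + \frac{199 + L}{7 \left(34 + L\right)}$ ($R{\left(L \right)} = \frac{3}{7} + \frac{\left(L + \left(104 - -95\right)\right) \frac{1}{L + 34}}{7} = \frac{3}{7} + \frac{\left(L + \left(104 + 95\right)\right) \frac{1}{34 + L}}{7} = \frac{3}{7} + \frac{\left(L + 199\right) \frac{1}{34 + L}}{7} = \frac{3}{7} + \frac{\left(199 + L\right) \frac{1}{34 + L}}{7} = \frac{3}{7} + \frac{\frac{1}{34 + L} \left(199 + L\right)}{7} = \frac{3}{7} + \frac{199 + L}{7 \left(34 + L\right)}$)
$\left(\left(-16833 + 12721\right) + t{\left(58 \right)}\right) + R{\left(D{\left(-5,10 \right)} \right)} = \left(\left(-16833 + 12721\right) + 58^{2}\right) + \frac{301 + 4 \cdot 10}{7 \left(34 + 10\right)} = \left(-4112 + 3364\right) + \frac{301 + 40}{7 \cdot 44} = -748 + \frac{1}{7} \cdot \frac{1}{44} \cdot 341 = -748 + \frac{31}{28} = - \frac{20913}{28}$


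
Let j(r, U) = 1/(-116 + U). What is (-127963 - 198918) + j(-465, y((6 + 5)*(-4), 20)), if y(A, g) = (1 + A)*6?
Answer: -122253495/374 ≈ -3.2688e+5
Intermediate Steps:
y(A, g) = 6 + 6*A
(-127963 - 198918) + j(-465, y((6 + 5)*(-4), 20)) = (-127963 - 198918) + 1/(-116 + (6 + 6*((6 + 5)*(-4)))) = -326881 + 1/(-116 + (6 + 6*(11*(-4)))) = -326881 + 1/(-116 + (6 + 6*(-44))) = -326881 + 1/(-116 + (6 - 264)) = -326881 + 1/(-116 - 258) = -326881 + 1/(-374) = -326881 - 1/374 = -122253495/374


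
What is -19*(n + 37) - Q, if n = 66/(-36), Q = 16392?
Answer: -102361/6 ≈ -17060.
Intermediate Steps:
n = -11/6 (n = 66*(-1/36) = -11/6 ≈ -1.8333)
-19*(n + 37) - Q = -19*(-11/6 + 37) - 1*16392 = -19*211/6 - 16392 = -4009/6 - 16392 = -102361/6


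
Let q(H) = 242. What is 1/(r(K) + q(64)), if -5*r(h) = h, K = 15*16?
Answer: 1/194 ≈ 0.0051546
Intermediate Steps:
K = 240
r(h) = -h/5
1/(r(K) + q(64)) = 1/(-⅕*240 + 242) = 1/(-48 + 242) = 1/194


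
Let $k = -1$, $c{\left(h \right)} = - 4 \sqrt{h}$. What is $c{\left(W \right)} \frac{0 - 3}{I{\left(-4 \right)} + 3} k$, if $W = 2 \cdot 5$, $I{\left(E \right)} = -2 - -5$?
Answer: $- 2 \sqrt{10} \approx -6.3246$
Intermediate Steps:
$I{\left(E \right)} = 3$ ($I{\left(E \right)} = -2 + 5 = 3$)
$W = 10$
$c{\left(W \right)} \frac{0 - 3}{I{\left(-4 \right)} + 3} k = - 4 \sqrt{10} \frac{0 - 3}{3 + 3} \left(-1\right) = - 4 \sqrt{10} \left(- \frac{3}{6}\right) \left(-1\right) = - 4 \sqrt{10} \left(\left(-3\right) \frac{1}{6}\right) \left(-1\right) = - 4 \sqrt{10} \left(- \frac{1}{2}\right) \left(-1\right) = 2 \sqrt{10} \left(-1\right) = - 2 \sqrt{10}$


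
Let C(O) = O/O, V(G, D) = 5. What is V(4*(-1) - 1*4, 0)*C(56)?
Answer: 5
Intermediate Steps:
C(O) = 1
V(4*(-1) - 1*4, 0)*C(56) = 5*1 = 5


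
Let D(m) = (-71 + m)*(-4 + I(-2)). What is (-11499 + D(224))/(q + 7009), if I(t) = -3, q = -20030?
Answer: 12570/13021 ≈ 0.96536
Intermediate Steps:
D(m) = 497 - 7*m (D(m) = (-71 + m)*(-4 - 3) = (-71 + m)*(-7) = 497 - 7*m)
(-11499 + D(224))/(q + 7009) = (-11499 + (497 - 7*224))/(-20030 + 7009) = (-11499 + (497 - 1568))/(-13021) = (-11499 - 1071)*(-1/13021) = -12570*(-1/13021) = 12570/13021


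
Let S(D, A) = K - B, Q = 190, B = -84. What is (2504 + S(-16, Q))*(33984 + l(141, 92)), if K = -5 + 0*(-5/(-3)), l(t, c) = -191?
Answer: 87287319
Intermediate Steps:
K = -5 (K = -5 + 0*(-5*(-⅓)) = -5 + 0*(5/3) = -5 + 0 = -5)
S(D, A) = 79 (S(D, A) = -5 - 1*(-84) = -5 + 84 = 79)
(2504 + S(-16, Q))*(33984 + l(141, 92)) = (2504 + 79)*(33984 - 191) = 2583*33793 = 87287319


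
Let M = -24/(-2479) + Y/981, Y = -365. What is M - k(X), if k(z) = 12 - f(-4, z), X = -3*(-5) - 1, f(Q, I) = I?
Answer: 3982507/2431899 ≈ 1.6376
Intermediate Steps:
X = 14 (X = 15 - 1 = 14)
M = -881291/2431899 (M = -24/(-2479) - 365/981 = -24*(-1/2479) - 365*1/981 = 24/2479 - 365/981 = -881291/2431899 ≈ -0.36239)
k(z) = 12 - z
M - k(X) = -881291/2431899 - (12 - 1*14) = -881291/2431899 - (12 - 14) = -881291/2431899 - 1*(-2) = -881291/2431899 + 2 = 3982507/2431899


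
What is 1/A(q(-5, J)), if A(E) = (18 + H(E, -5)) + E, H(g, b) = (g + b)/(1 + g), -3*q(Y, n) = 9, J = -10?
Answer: 1/19 ≈ 0.052632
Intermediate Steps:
q(Y, n) = -3 (q(Y, n) = -⅓*9 = -3)
H(g, b) = (b + g)/(1 + g)
A(E) = 18 + E + (-5 + E)/(1 + E) (A(E) = (18 + (-5 + E)/(1 + E)) + E = 18 + E + (-5 + E)/(1 + E))
1/A(q(-5, J)) = 1/((13 + (-3)² + 20*(-3))/(1 - 3)) = 1/((13 + 9 - 60)/(-2)) = 1/(-½*(-38)) = 1/19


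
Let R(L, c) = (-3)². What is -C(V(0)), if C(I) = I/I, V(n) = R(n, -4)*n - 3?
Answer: -1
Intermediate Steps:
R(L, c) = 9
V(n) = -3 + 9*n (V(n) = 9*n - 3 = -3 + 9*n)
C(I) = 1
-C(V(0)) = -1*1 = -1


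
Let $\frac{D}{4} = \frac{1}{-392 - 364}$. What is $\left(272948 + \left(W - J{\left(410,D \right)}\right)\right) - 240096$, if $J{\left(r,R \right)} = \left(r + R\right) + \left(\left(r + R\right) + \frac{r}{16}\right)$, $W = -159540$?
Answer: $- \frac{192830825}{1512} \approx -1.2753 \cdot 10^{5}$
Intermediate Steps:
$D = - \frac{1}{189}$ ($D = \frac{4}{-392 - 364} = \frac{4}{-756} = 4 \left(- \frac{1}{756}\right) = - \frac{1}{189} \approx -0.005291$)
$J{\left(r,R \right)} = 2 R + \frac{33 r}{16}$ ($J{\left(r,R \right)} = \left(R + r\right) + \left(\left(R + r\right) + r \frac{1}{16}\right) = \left(R + r\right) + \left(\left(R + r\right) + \frac{r}{16}\right) = \left(R + r\right) + \left(R + \frac{17 r}{16}\right) = 2 R + \frac{33 r}{16}$)
$\left(272948 + \left(W - J{\left(410,D \right)}\right)\right) - 240096 = \left(272948 - \left(159540 - \frac{2}{189} + \frac{6765}{8}\right)\right) - 240096 = \left(272948 - \frac{242503049}{1512}\right) - 240096 = \frac{170194327}{1512} - 240096 = - \frac{192830825}{1512}$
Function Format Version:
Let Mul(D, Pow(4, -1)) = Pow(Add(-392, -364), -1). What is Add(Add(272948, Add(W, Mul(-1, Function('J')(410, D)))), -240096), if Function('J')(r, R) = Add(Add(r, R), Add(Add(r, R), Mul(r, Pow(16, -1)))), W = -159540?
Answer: Rational(-192830825, 1512) ≈ -1.2753e+5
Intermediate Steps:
D = Rational(-1, 189) (D = Mul(4, Pow(Add(-392, -364), -1)) = Mul(4, Pow(-756, -1)) = Mul(4, Rational(-1, 756)) = Rational(-1, 189) ≈ -0.0052910)
Function('J')(r, R) = Add(Mul(2, R), Mul(Rational(33, 16), r)) (Function('J')(r, R) = Add(Add(R, r), Add(Add(R, r), Mul(r, Rational(1, 16)))) = Add(Add(R, r), Add(Add(R, r), Mul(Rational(1, 16), r))) = Add(Add(R, r), Add(R, Mul(Rational(17, 16), r))) = Add(Mul(2, R), Mul(Rational(33, 16), r)))
Add(Add(272948, Add(W, Mul(-1, Function('J')(410, D)))), -240096) = Add(Add(272948, Add(-159540, Mul(-1, Add(Mul(2, Rational(-1, 189)), Mul(Rational(33, 16), 410))))), -240096) = Add(Add(272948, Add(-159540, Mul(-1, Add(Rational(-2, 189), Rational(6765, 8))))), -240096) = Add(Add(272948, Add(-159540, Mul(-1, Rational(1278569, 1512)))), -240096) = Add(Add(272948, Add(-159540, Rational(-1278569, 1512))), -240096) = Add(Add(272948, Rational(-242503049, 1512)), -240096) = Add(Rational(170194327, 1512), -240096) = Rational(-192830825, 1512)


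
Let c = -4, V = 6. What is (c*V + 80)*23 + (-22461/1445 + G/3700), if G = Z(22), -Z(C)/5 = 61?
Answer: 272109823/213860 ≈ 1272.4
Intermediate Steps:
Z(C) = -305 (Z(C) = -5*61 = -305)
G = -305
(c*V + 80)*23 + (-22461/1445 + G/3700) = (-4*6 + 80)*23 + (-22461/1445 - 305/3700) = (-24 + 80)*23 + (-22461*1/1445 - 305*1/3700) = 56*23 + (-22461/1445 - 61/740) = 1288 - 3341857/213860 = 272109823/213860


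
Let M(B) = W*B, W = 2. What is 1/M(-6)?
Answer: -1/12 ≈ -0.083333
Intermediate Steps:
M(B) = 2*B
1/M(-6) = 1/(2*(-6)) = 1/(-12) = -1/12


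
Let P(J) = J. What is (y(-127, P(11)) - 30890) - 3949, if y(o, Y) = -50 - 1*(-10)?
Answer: -34879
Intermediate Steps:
y(o, Y) = -40 (y(o, Y) = -50 + 10 = -40)
(y(-127, P(11)) - 30890) - 3949 = (-40 - 30890) - 3949 = -30930 - 3949 = -34879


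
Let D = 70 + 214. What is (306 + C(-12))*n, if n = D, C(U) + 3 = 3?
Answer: 86904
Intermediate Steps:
C(U) = 0 (C(U) = -3 + 3 = 0)
D = 284
n = 284
(306 + C(-12))*n = (306 + 0)*284 = 306*284 = 86904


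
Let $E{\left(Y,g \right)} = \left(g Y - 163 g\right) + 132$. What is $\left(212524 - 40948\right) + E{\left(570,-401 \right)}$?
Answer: $8501$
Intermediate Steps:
$E{\left(Y,g \right)} = 132 - 163 g + Y g$ ($E{\left(Y,g \right)} = \left(Y g - 163 g\right) + 132 = \left(- 163 g + Y g\right) + 132 = 132 - 163 g + Y g$)
$\left(212524 - 40948\right) + E{\left(570,-401 \right)} = \left(212524 - 40948\right) + \left(132 - -65363 + 570 \left(-401\right)\right) = 171576 + \left(132 + 65363 - 228570\right) = 171576 - 163075 = 8501$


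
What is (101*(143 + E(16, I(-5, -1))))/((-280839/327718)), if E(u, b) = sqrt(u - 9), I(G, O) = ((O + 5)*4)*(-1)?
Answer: -364094698/21603 - 33099518*sqrt(7)/280839 ≈ -17166.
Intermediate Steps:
I(G, O) = -20 - 4*O (I(G, O) = ((5 + O)*4)*(-1) = (20 + 4*O)*(-1) = -20 - 4*O)
E(u, b) = sqrt(-9 + u)
(101*(143 + E(16, I(-5, -1))))/((-280839/327718)) = (101*(143 + sqrt(-9 + 16)))/((-280839/327718)) = (101*(143 + sqrt(7)))/((-280839*1/327718)) = (14443 + 101*sqrt(7))/(-280839/327718) = (14443 + 101*sqrt(7))*(-327718/280839) = -364094698/21603 - 33099518*sqrt(7)/280839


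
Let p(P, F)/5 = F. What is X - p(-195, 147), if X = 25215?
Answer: 24480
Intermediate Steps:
p(P, F) = 5*F
X - p(-195, 147) = 25215 - 5*147 = 25215 - 1*735 = 25215 - 735 = 24480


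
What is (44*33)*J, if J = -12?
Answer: -17424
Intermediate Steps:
(44*33)*J = (44*33)*(-12) = 1452*(-12) = -17424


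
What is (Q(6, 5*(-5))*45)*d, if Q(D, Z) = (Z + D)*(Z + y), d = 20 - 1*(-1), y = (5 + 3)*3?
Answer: 17955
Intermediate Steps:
y = 24 (y = 8*3 = 24)
d = 21 (d = 20 + 1 = 21)
Q(D, Z) = (24 + Z)*(D + Z) (Q(D, Z) = (Z + D)*(Z + 24) = (D + Z)*(24 + Z) = (24 + Z)*(D + Z))
(Q(6, 5*(-5))*45)*d = (((5*(-5))**2 + 24*6 + 24*(5*(-5)) + 6*(5*(-5)))*45)*21 = (((-25)**2 + 144 + 24*(-25) + 6*(-25))*45)*21 = ((625 + 144 - 600 - 150)*45)*21 = (19*45)*21 = 855*21 = 17955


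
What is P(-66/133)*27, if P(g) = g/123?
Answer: -594/5453 ≈ -0.10893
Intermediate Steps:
P(g) = g/123 (P(g) = g*(1/123) = g/123)
P(-66/133)*27 = ((-66/133)/123)*27 = ((-66*1/133)/123)*27 = ((1/123)*(-66/133))*27 = -22/5453*27 = -594/5453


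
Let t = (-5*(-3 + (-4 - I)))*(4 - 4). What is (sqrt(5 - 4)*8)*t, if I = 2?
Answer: 0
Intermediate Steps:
t = 0 (t = (-5*(-3 + (-4 - 1*2)))*(4 - 4) = -5*(-3 + (-4 - 2))*0 = -5*(-3 - 6)*0 = -5*(-9)*0 = 45*0 = 0)
(sqrt(5 - 4)*8)*t = (sqrt(5 - 4)*8)*0 = (sqrt(1)*8)*0 = (1*8)*0 = 8*0 = 0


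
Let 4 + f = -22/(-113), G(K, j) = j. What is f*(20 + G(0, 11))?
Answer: -13330/113 ≈ -117.96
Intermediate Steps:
f = -430/113 (f = -4 - 22/(-113) = -4 - 22*(-1/113) = -4 + 22/113 = -430/113 ≈ -3.8053)
f*(20 + G(0, 11)) = -430*(20 + 11)/113 = -430/113*31 = -13330/113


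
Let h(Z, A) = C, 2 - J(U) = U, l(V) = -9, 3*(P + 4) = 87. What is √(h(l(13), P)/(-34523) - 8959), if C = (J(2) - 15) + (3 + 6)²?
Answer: I*√10677674700829/34523 ≈ 94.652*I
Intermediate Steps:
P = 25 (P = -4 + (⅓)*87 = -4 + 29 = 25)
J(U) = 2 - U
C = 66 (C = ((2 - 1*2) - 15) + (3 + 6)² = ((2 - 2) - 15) + 9² = (0 - 15) + 81 = -15 + 81 = 66)
h(Z, A) = 66
√(h(l(13), P)/(-34523) - 8959) = √(66/(-34523) - 8959) = √(66*(-1/34523) - 8959) = √(-66/34523 - 8959) = √(-309291623/34523) = I*√10677674700829/34523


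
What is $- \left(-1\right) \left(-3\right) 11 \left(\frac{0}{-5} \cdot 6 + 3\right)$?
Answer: $-99$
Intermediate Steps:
$- \left(-1\right) \left(-3\right) 11 \left(\frac{0}{-5} \cdot 6 + 3\right) = - \left(-1\right) \left(- 33 \left(0 \left(- \frac{1}{5}\right) 6 + 3\right)\right) = - \left(-1\right) \left(- 33 \left(0 \cdot 6 + 3\right)\right) = - \left(-1\right) \left(- 33 \left(0 + 3\right)\right) = - \left(-1\right) \left(\left(-33\right) 3\right) = - \left(-1\right) \left(-99\right) = \left(-1\right) 99 = -99$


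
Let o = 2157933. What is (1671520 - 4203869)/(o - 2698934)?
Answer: 2532349/541001 ≈ 4.6809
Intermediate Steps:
(1671520 - 4203869)/(o - 2698934) = (1671520 - 4203869)/(2157933 - 2698934) = -2532349/(-541001) = -2532349*(-1/541001) = 2532349/541001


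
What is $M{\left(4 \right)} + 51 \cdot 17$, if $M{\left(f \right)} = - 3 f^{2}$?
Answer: $819$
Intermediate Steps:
$M{\left(4 \right)} + 51 \cdot 17 = - 3 \cdot 4^{2} + 51 \cdot 17 = \left(-3\right) 16 + 867 = -48 + 867 = 819$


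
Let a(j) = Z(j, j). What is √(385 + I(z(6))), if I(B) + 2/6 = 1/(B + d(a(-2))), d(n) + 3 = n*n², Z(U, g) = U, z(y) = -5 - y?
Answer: √1675410/66 ≈ 19.612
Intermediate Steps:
a(j) = j
d(n) = -3 + n³ (d(n) = -3 + n*n² = -3 + n³)
I(B) = -⅓ + 1/(-11 + B) (I(B) = -⅓ + 1/(B + (-3 + (-2)³)) = -⅓ + 1/(B + (-3 - 8)) = -⅓ + 1/(B - 11) = -⅓ + 1/(-11 + B))
√(385 + I(z(6))) = √(385 + (14 - (-5 - 1*6))/(3*(-11 + (-5 - 1*6)))) = √(385 + (14 - (-5 - 6))/(3*(-11 + (-5 - 6)))) = √(385 + (14 - 1*(-11))/(3*(-11 - 11))) = √(385 + (⅓)*(14 + 11)/(-22)) = √(385 + (⅓)*(-1/22)*25) = √(385 - 25/66) = √(25385/66) = √1675410/66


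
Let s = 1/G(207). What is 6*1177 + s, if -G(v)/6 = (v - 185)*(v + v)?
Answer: 385924175/54648 ≈ 7062.0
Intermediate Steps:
G(v) = -12*v*(-185 + v) (G(v) = -6*(v - 185)*(v + v) = -6*(-185 + v)*2*v = -12*v*(-185 + v))
s = -1/54648 (s = 1/(12*207*(185 - 1*207)) = 1/(12*207*(185 - 207)) = 1/(12*207*(-22)) = 1/(-54648) = -1/54648 ≈ -1.8299e-5)
6*1177 + s = 6*1177 - 1/54648 = 7062 - 1/54648 = 385924175/54648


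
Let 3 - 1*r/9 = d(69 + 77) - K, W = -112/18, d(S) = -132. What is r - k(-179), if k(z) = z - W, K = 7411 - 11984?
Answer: -357923/9 ≈ -39769.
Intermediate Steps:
W = -56/9 (W = -112*1/18 = -56/9 ≈ -6.2222)
K = -4573
k(z) = 56/9 + z (k(z) = z - 1*(-56/9) = z + 56/9 = 56/9 + z)
r = -39942 (r = 27 - 9*(-132 - 1*(-4573)) = 27 - 9*(-132 + 4573) = 27 - 9*4441 = 27 - 39969 = -39942)
r - k(-179) = -39942 - (56/9 - 179) = -39942 - 1*(-1555/9) = -39942 + 1555/9 = -357923/9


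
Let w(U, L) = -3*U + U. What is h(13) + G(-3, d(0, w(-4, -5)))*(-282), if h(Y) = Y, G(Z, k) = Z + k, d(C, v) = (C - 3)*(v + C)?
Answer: 7627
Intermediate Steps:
w(U, L) = -2*U
d(C, v) = (-3 + C)*(C + v)
h(13) + G(-3, d(0, w(-4, -5)))*(-282) = 13 + (-3 + (0**2 - 3*0 - (-6)*(-4) + 0*(-2*(-4))))*(-282) = 13 + (-3 + (0 + 0 - 3*8 + 0*8))*(-282) = 13 + (-3 + (0 + 0 - 24 + 0))*(-282) = 13 + (-3 - 24)*(-282) = 13 - 27*(-282) = 13 + 7614 = 7627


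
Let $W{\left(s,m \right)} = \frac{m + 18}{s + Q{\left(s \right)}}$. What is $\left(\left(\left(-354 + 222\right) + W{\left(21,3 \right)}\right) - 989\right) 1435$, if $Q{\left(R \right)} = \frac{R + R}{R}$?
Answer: $- \frac{36968470}{23} \approx -1.6073 \cdot 10^{6}$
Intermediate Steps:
$Q{\left(R \right)} = 2$ ($Q{\left(R \right)} = \frac{2 R}{R} = 2$)
$W{\left(s,m \right)} = \frac{18 + m}{2 + s}$ ($W{\left(s,m \right)} = \frac{m + 18}{s + 2} = \frac{18 + m}{2 + s}$)
$\left(\left(\left(-354 + 222\right) + W{\left(21,3 \right)}\right) - 989\right) 1435 = \left(\left(\left(-354 + 222\right) + \frac{18 + 3}{2 + 21}\right) - 989\right) 1435 = \left(\left(-132 + \frac{1}{23} \cdot 21\right) - 989\right) 1435 = \left(\left(-132 + \frac{21}{23}\right) - 989\right) 1435 = \left(- \frac{3015}{23} - 989\right) 1435 = \left(- \frac{25762}{23}\right) 1435 = - \frac{36968470}{23}$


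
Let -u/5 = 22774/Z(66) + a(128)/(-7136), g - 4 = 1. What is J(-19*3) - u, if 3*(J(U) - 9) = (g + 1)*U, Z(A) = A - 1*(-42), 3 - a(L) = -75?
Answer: 91451495/96336 ≈ 949.30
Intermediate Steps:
g = 5 (g = 4 + 1 = 5)
a(L) = 78 (a(L) = 3 - 1*(-75) = 3 + 75 = 78)
Z(A) = 42 + A (Z(A) = A + 42 = 42 + A)
u = -101566775/96336 (u = -5*(22774/(42 + 66) + 78/(-7136)) = -5*(22774/108 + 78*(-1/7136)) = -5*(22774*(1/108) - 39/3568) = -5*(11387/54 - 39/3568) = -5*20313355/96336 = -101566775/96336 ≈ -1054.3)
J(U) = 9 + 2*U (J(U) = 9 + ((5 + 1)*U)/3 = 9 + (6*U)/3 = 9 + 2*U)
J(-19*3) - u = (9 + 2*(-19*3)) - 1*(-101566775/96336) = (9 + 2*(-57)) + 101566775/96336 = (9 - 114) + 101566775/96336 = -105 + 101566775/96336 = 91451495/96336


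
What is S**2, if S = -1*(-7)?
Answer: 49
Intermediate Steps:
S = 7
S**2 = 7**2 = 49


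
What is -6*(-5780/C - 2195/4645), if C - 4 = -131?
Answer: -31883202/117983 ≈ -270.24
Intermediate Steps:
C = -127 (C = 4 - 131 = -127)
-6*(-5780/C - 2195/4645) = -6*(-5780/(-127) - 2195/4645) = -6*(-5780*(-1/127) - 2195*1/4645) = -6*(5780/127 - 439/929) = -6*5313867/117983 = -31883202/117983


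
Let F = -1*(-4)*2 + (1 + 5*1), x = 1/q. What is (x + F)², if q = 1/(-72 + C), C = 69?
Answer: 121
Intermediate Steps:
q = -⅓ (q = 1/(-72 + 69) = 1/(-3) = -⅓ ≈ -0.33333)
x = -3 (x = 1/(-⅓) = -3)
F = 14 (F = 4*2 + (1 + 5) = 8 + 6 = 14)
(x + F)² = (-3 + 14)² = 11² = 121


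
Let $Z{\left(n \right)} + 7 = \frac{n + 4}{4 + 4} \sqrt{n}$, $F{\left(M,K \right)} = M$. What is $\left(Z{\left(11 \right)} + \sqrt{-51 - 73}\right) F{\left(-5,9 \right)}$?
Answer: $35 - \frac{75 \sqrt{11}}{8} - 10 i \sqrt{31} \approx 3.9066 - 55.678 i$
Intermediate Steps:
$Z{\left(n \right)} = -7 + \sqrt{n} \left(\frac{1}{2} + \frac{n}{8}\right)$ ($Z{\left(n \right)} = -7 + \frac{n + 4}{4 + 4} \sqrt{n} = -7 + \frac{4 + n}{8} \sqrt{n} = -7 + \left(4 + n\right) \frac{1}{8} \sqrt{n} = -7 + \left(\frac{1}{2} + \frac{n}{8}\right) \sqrt{n} = -7 + \sqrt{n} \left(\frac{1}{2} + \frac{n}{8}\right)$)
$\left(Z{\left(11 \right)} + \sqrt{-51 - 73}\right) F{\left(-5,9 \right)} = \left(\left(-7 + \frac{\sqrt{11}}{2} + \frac{11^{\frac{3}{2}}}{8}\right) + \sqrt{-51 - 73}\right) \left(-5\right) = \left(\left(-7 + \frac{\sqrt{11}}{2} + \frac{11 \sqrt{11}}{8}\right) + \sqrt{-124}\right) \left(-5\right) = \left(\left(-7 + \frac{\sqrt{11}}{2} + \frac{11 \sqrt{11}}{8}\right) + 2 i \sqrt{31}\right) \left(-5\right) = \left(\left(-7 + \frac{15 \sqrt{11}}{8}\right) + 2 i \sqrt{31}\right) \left(-5\right) = \left(-7 + \frac{15 \sqrt{11}}{8} + 2 i \sqrt{31}\right) \left(-5\right) = 35 - \frac{75 \sqrt{11}}{8} - 10 i \sqrt{31}$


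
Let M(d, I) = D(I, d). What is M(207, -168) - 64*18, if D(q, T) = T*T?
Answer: 41697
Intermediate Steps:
D(q, T) = T²
M(d, I) = d²
M(207, -168) - 64*18 = 207² - 64*18 = 42849 - 1*1152 = 42849 - 1152 = 41697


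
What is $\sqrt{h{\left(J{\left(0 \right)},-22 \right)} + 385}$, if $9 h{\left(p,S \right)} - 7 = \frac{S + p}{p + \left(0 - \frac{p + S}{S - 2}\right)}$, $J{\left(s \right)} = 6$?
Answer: $\frac{\sqrt{3469}}{3} \approx 19.633$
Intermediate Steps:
$h{\left(p,S \right)} = \frac{7}{9} + \frac{S + p}{9 \left(p - \frac{S + p}{-2 + S}\right)}$ ($h{\left(p,S \right)} = \frac{7}{9} + \frac{\left(S + p\right) \frac{1}{p + \left(0 - \frac{p + S}{S - 2}\right)}}{9} = \frac{7}{9} + \frac{\left(S + p\right) \frac{1}{p + \left(0 - \frac{S + p}{-2 + S}\right)}}{9} = \frac{7}{9} + \frac{\left(S + p\right) \frac{1}{p - \frac{S + p}{-2 + S}}}{9} = \frac{7}{9} + \frac{\frac{1}{p - \frac{S + p}{-2 + S}} \left(S + p\right)}{9} = \frac{7}{9} + \frac{S + p}{9 \left(p - \frac{S + p}{-2 + S}\right)}$)
$\sqrt{h{\left(J{\left(0 \right)},-22 \right)} + 385} = \sqrt{\frac{- \left(-22\right)^{2} + 9 \left(-22\right) + 23 \cdot 6 - \left(-176\right) 6}{9 \left(-22 + 3 \cdot 6 - \left(-22\right) 6\right)} + 385} = \sqrt{\frac{\left(-1\right) 484 - 198 + 138 + 1056}{9 \left(-22 + 18 + 132\right)} + 385} = \sqrt{\frac{-484 - 198 + 138 + 1056}{9 \cdot 128} + 385} = \sqrt{\frac{1}{9} \cdot \frac{1}{128} \cdot 512 + 385} = \sqrt{\frac{4}{9} + 385} = \sqrt{\frac{3469}{9}} = \frac{\sqrt{3469}}{3}$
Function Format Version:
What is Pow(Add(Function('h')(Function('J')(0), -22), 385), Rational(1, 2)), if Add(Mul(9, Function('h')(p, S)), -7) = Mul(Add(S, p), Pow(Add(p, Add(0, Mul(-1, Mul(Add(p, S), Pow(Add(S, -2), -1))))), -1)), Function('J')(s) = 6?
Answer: Mul(Rational(1, 3), Pow(3469, Rational(1, 2))) ≈ 19.633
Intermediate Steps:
Function('h')(p, S) = Add(Rational(7, 9), Mul(Rational(1, 9), Pow(Add(p, Mul(-1, Pow(Add(-2, S), -1), Add(S, p))), -1), Add(S, p))) (Function('h')(p, S) = Add(Rational(7, 9), Mul(Rational(1, 9), Mul(Add(S, p), Pow(Add(p, Add(0, Mul(-1, Mul(Add(p, S), Pow(Add(S, -2), -1))))), -1)))) = Add(Rational(7, 9), Mul(Rational(1, 9), Mul(Add(S, p), Pow(Add(p, Add(0, Mul(-1, Mul(Add(S, p), Pow(Add(-2, S), -1))))), -1)))) = Add(Rational(7, 9), Mul(Rational(1, 9), Mul(Add(S, p), Pow(Add(p, Add(0, Mul(-1, Mul(Pow(Add(-2, S), -1), Add(S, p))))), -1)))) = Add(Rational(7, 9), Mul(Rational(1, 9), Mul(Add(S, p), Pow(Add(p, Add(0, Mul(-1, Pow(Add(-2, S), -1), Add(S, p)))), -1)))) = Add(Rational(7, 9), Mul(Rational(1, 9), Mul(Add(S, p), Pow(Add(p, Mul(-1, Pow(Add(-2, S), -1), Add(S, p))), -1)))) = Add(Rational(7, 9), Mul(Rational(1, 9), Mul(Pow(Add(p, Mul(-1, Pow(Add(-2, S), -1), Add(S, p))), -1), Add(S, p)))) = Add(Rational(7, 9), Mul(Rational(1, 9), Pow(Add(p, Mul(-1, Pow(Add(-2, S), -1), Add(S, p))), -1), Add(S, p))))
Pow(Add(Function('h')(Function('J')(0), -22), 385), Rational(1, 2)) = Pow(Add(Mul(Rational(1, 9), Pow(Add(-22, Mul(3, 6), Mul(-1, -22, 6)), -1), Add(Mul(-1, Pow(-22, 2)), Mul(9, -22), Mul(23, 6), Mul(-8, -22, 6))), 385), Rational(1, 2)) = Pow(Add(Mul(Rational(1, 9), Pow(Add(-22, 18, 132), -1), Add(Mul(-1, 484), -198, 138, 1056)), 385), Rational(1, 2)) = Pow(Add(Mul(Rational(1, 9), Pow(128, -1), Add(-484, -198, 138, 1056)), 385), Rational(1, 2)) = Pow(Add(Mul(Rational(1, 9), Rational(1, 128), 512), 385), Rational(1, 2)) = Pow(Add(Rational(4, 9), 385), Rational(1, 2)) = Pow(Rational(3469, 9), Rational(1, 2)) = Mul(Rational(1, 3), Pow(3469, Rational(1, 2)))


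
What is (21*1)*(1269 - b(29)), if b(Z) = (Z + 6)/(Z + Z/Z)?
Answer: 53249/2 ≈ 26625.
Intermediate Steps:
b(Z) = (6 + Z)/(1 + Z) (b(Z) = (6 + Z)/(Z + 1) = (6 + Z)/(1 + Z))
(21*1)*(1269 - b(29)) = (21*1)*(1269 - (6 + 29)/(1 + 29)) = 21*(1269 - 35/30) = 21*(1269 - 1*7/6) = 21*(1269 - 7/6) = 21*(7607/6) = 53249/2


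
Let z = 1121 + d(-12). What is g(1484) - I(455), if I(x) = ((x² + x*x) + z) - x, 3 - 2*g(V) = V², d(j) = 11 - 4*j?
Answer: -3031803/2 ≈ -1.5159e+6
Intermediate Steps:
z = 1180 (z = 1121 + (11 - 4*(-12)) = 1121 + (11 + 48) = 1121 + 59 = 1180)
g(V) = 3/2 - V²/2
I(x) = 1180 - x + 2*x² (I(x) = ((x² + x*x) + 1180) - x = ((x² + x²) + 1180) - x = (2*x² + 1180) - x = (1180 + 2*x²) - x = 1180 - x + 2*x²)
g(1484) - I(455) = (3/2 - ½*1484²) - (1180 - 1*455 + 2*455²) = (3/2 - ½*2202256) - (1180 - 455 + 2*207025) = (3/2 - 1101128) - (1180 - 455 + 414050) = -2202253/2 - 1*414775 = -2202253/2 - 414775 = -3031803/2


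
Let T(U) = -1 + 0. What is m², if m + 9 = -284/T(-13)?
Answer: 75625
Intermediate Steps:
T(U) = -1
m = 275 (m = -9 - 284/(-1) = -9 - 284*(-1) = -9 + 284 = 275)
m² = 275² = 75625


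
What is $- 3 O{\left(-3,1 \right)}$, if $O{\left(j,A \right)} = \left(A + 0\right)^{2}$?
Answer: $-3$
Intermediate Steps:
$O{\left(j,A \right)} = A^{2}$
$- 3 O{\left(-3,1 \right)} = - 3 \cdot 1^{2} = \left(-3\right) 1 = -3$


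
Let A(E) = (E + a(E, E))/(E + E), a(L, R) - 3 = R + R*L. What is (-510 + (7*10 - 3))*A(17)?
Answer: -72209/17 ≈ -4247.6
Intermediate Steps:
a(L, R) = 3 + R + L*R (a(L, R) = 3 + (R + R*L) = 3 + (R + L*R) = 3 + R + L*R)
A(E) = (3 + E**2 + 2*E)/(2*E) (A(E) = (E + (3 + E + E*E))/(E + E) = (E + (3 + E + E**2))/((2*E)) = (3 + E**2 + 2*E)*(1/(2*E)) = (3 + E**2 + 2*E)/(2*E))
(-510 + (7*10 - 3))*A(17) = (-510 + (7*10 - 3))*(1 + (1/2)*17 + (3/2)/17) = (-510 + (70 - 3))*(1 + 17/2 + (3/2)*(1/17)) = (-510 + 67)*(1 + 17/2 + 3/34) = -443*163/17 = -72209/17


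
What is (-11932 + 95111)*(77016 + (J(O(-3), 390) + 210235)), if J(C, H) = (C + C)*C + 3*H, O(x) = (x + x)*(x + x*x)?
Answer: 24206170327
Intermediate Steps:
O(x) = 2*x*(x + x**2) (O(x) = (2*x)*(x + x**2) = 2*x*(x + x**2))
J(C, H) = 2*C**2 + 3*H (J(C, H) = (2*C)*C + 3*H = 2*C**2 + 3*H)
(-11932 + 95111)*(77016 + (J(O(-3), 390) + 210235)) = (-11932 + 95111)*(77016 + ((2*(2*(-3)**2*(1 - 3))**2 + 3*390) + 210235)) = 83179*(77016 + ((2*(2*9*(-2))**2 + 1170) + 210235)) = 83179*(77016 + ((2*(-36)**2 + 1170) + 210235)) = 83179*(77016 + ((2*1296 + 1170) + 210235)) = 83179*(77016 + ((2592 + 1170) + 210235)) = 83179*(77016 + (3762 + 210235)) = 83179*(77016 + 213997) = 83179*291013 = 24206170327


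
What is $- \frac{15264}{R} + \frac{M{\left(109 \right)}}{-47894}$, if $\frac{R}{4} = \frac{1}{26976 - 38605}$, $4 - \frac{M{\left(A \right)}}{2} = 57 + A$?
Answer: $\frac{1062678394170}{23947} \approx 4.4376 \cdot 10^{7}$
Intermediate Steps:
$M{\left(A \right)} = -106 - 2 A$ ($M{\left(A \right)} = 8 - 2 \left(57 + A\right) = 8 - \left(114 + 2 A\right) = -106 - 2 A$)
$R = - \frac{4}{11629}$ ($R = \frac{4}{26976 - 38605} = \frac{4}{-11629} = 4 \left(- \frac{1}{11629}\right) = - \frac{4}{11629} \approx -0.00034397$)
$- \frac{15264}{R} + \frac{M{\left(109 \right)}}{-47894} = - \frac{15264}{- \frac{4}{11629}} + \frac{-106 - 218}{-47894} = \left(-15264\right) \left(- \frac{11629}{4}\right) + \left(-106 - 218\right) \left(- \frac{1}{47894}\right) = 44376264 - - \frac{162}{23947} = 44376264 + \frac{162}{23947} = \frac{1062678394170}{23947}$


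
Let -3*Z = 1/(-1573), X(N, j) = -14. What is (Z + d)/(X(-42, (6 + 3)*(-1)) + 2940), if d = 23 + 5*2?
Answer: 77864/6903897 ≈ 0.011278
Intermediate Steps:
d = 33 (d = 23 + 10 = 33)
Z = 1/4719 (Z = -⅓/(-1573) = -⅓*(-1/1573) = 1/4719 ≈ 0.00021191)
(Z + d)/(X(-42, (6 + 3)*(-1)) + 2940) = (1/4719 + 33)/(-14 + 2940) = (155728/4719)/2926 = (155728/4719)*(1/2926) = 77864/6903897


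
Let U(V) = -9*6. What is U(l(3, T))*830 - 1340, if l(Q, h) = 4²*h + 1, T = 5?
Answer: -46160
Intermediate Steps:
l(Q, h) = 1 + 16*h (l(Q, h) = 16*h + 1 = 1 + 16*h)
U(V) = -54
U(l(3, T))*830 - 1340 = -54*830 - 1340 = -44820 - 1340 = -46160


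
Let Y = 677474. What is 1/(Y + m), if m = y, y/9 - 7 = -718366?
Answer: -1/5787757 ≈ -1.7278e-7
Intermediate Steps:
y = -6465231 (y = 63 + 9*(-718366) = 63 - 6465294 = -6465231)
m = -6465231
1/(Y + m) = 1/(677474 - 6465231) = 1/(-5787757) = -1/5787757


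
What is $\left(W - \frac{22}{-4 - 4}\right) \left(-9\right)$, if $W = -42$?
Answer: $\frac{1413}{4} \approx 353.25$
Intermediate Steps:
$\left(W - \frac{22}{-4 - 4}\right) \left(-9\right) = \left(-42 - \frac{22}{-4 - 4}\right) \left(-9\right) = \left(-42 - \frac{22}{-8}\right) \left(-9\right) = \left(-42 - - \frac{11}{4}\right) \left(-9\right) = \left(-42 + \frac{11}{4}\right) \left(-9\right) = \left(- \frac{157}{4}\right) \left(-9\right) = \frac{1413}{4}$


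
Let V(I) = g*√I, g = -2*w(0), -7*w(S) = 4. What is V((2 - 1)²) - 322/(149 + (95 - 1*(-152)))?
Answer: 457/1386 ≈ 0.32973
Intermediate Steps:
w(S) = -4/7 (w(S) = -⅐*4 = -4/7)
g = 8/7 (g = -2*(-4/7) = 8/7 ≈ 1.1429)
V(I) = 8*√I/7
V((2 - 1)²) - 322/(149 + (95 - 1*(-152))) = 8*√((2 - 1)²)/7 - 322/(149 + (95 - 1*(-152))) = 8*√(1²)/7 - 322/(149 + (95 + 152)) = 8*√1/7 - 322/(149 + 247) = (8/7)*1 - 322/396 = 8/7 - 322*1/396 = 8/7 - 161/198 = 457/1386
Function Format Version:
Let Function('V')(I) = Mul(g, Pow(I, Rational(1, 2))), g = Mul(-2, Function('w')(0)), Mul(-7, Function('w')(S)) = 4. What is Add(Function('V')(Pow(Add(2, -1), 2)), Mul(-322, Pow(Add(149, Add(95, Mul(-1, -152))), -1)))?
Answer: Rational(457, 1386) ≈ 0.32973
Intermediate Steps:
Function('w')(S) = Rational(-4, 7) (Function('w')(S) = Mul(Rational(-1, 7), 4) = Rational(-4, 7))
g = Rational(8, 7) (g = Mul(-2, Rational(-4, 7)) = Rational(8, 7) ≈ 1.1429)
Function('V')(I) = Mul(Rational(8, 7), Pow(I, Rational(1, 2)))
Add(Function('V')(Pow(Add(2, -1), 2)), Mul(-322, Pow(Add(149, Add(95, Mul(-1, -152))), -1))) = Add(Mul(Rational(8, 7), Pow(Pow(Add(2, -1), 2), Rational(1, 2))), Mul(-322, Pow(Add(149, Add(95, Mul(-1, -152))), -1))) = Add(Mul(Rational(8, 7), Pow(Pow(1, 2), Rational(1, 2))), Mul(-322, Pow(Add(149, Add(95, 152)), -1))) = Add(Mul(Rational(8, 7), Pow(1, Rational(1, 2))), Mul(-322, Pow(Add(149, 247), -1))) = Add(Mul(Rational(8, 7), 1), Mul(-322, Pow(396, -1))) = Add(Rational(8, 7), Mul(-322, Rational(1, 396))) = Add(Rational(8, 7), Rational(-161, 198)) = Rational(457, 1386)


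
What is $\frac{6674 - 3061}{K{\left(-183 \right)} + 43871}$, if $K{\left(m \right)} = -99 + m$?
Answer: $\frac{3613}{43589} \approx 0.082888$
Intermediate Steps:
$\frac{6674 - 3061}{K{\left(-183 \right)} + 43871} = \frac{6674 - 3061}{\left(-99 - 183\right) + 43871} = \frac{3613}{-282 + 43871} = \frac{3613}{43589}$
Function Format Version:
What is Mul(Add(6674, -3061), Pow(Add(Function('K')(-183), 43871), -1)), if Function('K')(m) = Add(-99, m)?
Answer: Rational(3613, 43589) ≈ 0.082888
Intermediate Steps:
Mul(Add(6674, -3061), Pow(Add(Function('K')(-183), 43871), -1)) = Mul(Add(6674, -3061), Pow(Add(Add(-99, -183), 43871), -1)) = Mul(3613, Pow(Add(-282, 43871), -1)) = Mul(3613, Pow(43589, -1)) = Mul(3613, Rational(1, 43589)) = Rational(3613, 43589)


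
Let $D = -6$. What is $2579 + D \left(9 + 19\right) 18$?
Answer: $-445$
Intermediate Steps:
$2579 + D \left(9 + 19\right) 18 = 2579 + - 6 \left(9 + 19\right) 18 = 2579 + \left(-6\right) 28 \cdot 18 = 2579 - 3024 = -445$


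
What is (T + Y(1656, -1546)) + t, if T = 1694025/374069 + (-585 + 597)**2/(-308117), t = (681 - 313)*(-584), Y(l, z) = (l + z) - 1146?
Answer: -24889000634793215/115257018073 ≈ -2.1594e+5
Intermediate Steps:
Y(l, z) = -1146 + l + z
t = -214912 (t = 368*(-584) = -214912)
T = 521904034989/115257018073 (T = 1694025*(1/374069) + 12**2*(-1/308117) = 1694025/374069 + 144*(-1/308117) = 1694025/374069 - 144/308117 = 521904034989/115257018073 ≈ 4.5282)
(T + Y(1656, -1546)) + t = (521904034989/115257018073 + (-1146 + 1656 - 1546)) - 214912 = (521904034989/115257018073 - 1036) - 214912 = -118884366688639/115257018073 - 214912 = -24889000634793215/115257018073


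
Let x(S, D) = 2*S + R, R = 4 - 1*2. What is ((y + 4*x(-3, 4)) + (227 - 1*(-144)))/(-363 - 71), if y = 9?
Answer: -26/31 ≈ -0.83871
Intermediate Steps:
R = 2 (R = 4 - 2 = 2)
x(S, D) = 2 + 2*S (x(S, D) = 2*S + 2 = 2 + 2*S)
((y + 4*x(-3, 4)) + (227 - 1*(-144)))/(-363 - 71) = ((9 + 4*(2 + 2*(-3))) + (227 - 1*(-144)))/(-363 - 71) = ((9 + 4*(2 - 6)) + (227 + 144))/(-434) = ((9 + 4*(-4)) + 371)*(-1/434) = ((9 - 16) + 371)*(-1/434) = (-7 + 371)*(-1/434) = 364*(-1/434) = -26/31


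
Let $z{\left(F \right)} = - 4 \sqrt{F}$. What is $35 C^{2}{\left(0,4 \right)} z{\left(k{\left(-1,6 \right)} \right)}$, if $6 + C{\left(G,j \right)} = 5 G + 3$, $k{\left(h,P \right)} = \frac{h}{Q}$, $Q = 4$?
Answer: $- 630 i \approx - 630.0 i$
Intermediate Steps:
$k{\left(h,P \right)} = \frac{h}{4}$
$C{\left(G,j \right)} = -3 + 5 G$ ($C{\left(G,j \right)} = -6 + \left(5 G + 3\right) = -6 + \left(3 + 5 G\right) = -3 + 5 G$)
$35 C^{2}{\left(0,4 \right)} z{\left(k{\left(-1,6 \right)} \right)} = 35 \left(-3 + 5 \cdot 0\right)^{2} \left(- 4 \sqrt{\frac{1}{4} \left(-1\right)}\right) = 35 \left(-3 + 0\right)^{2} \left(- 4 \sqrt{- \frac{1}{4}}\right) = 35 \left(-3\right)^{2} \left(- 4 \frac{i}{2}\right) = 35 \cdot 9 \left(- 2 i\right) = 315 \left(- 2 i\right) = - 630 i$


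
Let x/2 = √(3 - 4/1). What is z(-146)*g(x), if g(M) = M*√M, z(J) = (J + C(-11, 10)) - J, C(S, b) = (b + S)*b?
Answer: 20 - 20*I ≈ 20.0 - 20.0*I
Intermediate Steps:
C(S, b) = b*(S + b) (C(S, b) = (S + b)*b = b*(S + b))
x = 2*I (x = 2*√(3 - 4/1) = 2*√(3 - 4*1) = 2*√(3 - 4) = 2*√(-1) = 2*I ≈ 2.0*I)
z(J) = -10 (z(J) = (J + 10*(-11 + 10)) - J = (J + 10*(-1)) - J = (J - 10) - J = (-10 + J) - J = -10)
g(M) = M^(3/2)
z(-146)*g(x) = -10*(1 + I)³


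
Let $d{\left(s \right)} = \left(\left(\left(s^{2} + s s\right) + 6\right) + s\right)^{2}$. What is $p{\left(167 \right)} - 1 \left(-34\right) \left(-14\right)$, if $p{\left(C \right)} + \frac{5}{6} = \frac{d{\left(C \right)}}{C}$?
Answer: $\frac{18782608619}{1002} \approx 1.8745 \cdot 10^{7}$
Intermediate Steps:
$d{\left(s \right)} = \left(6 + s + 2 s^{2}\right)^{2}$ ($d{\left(s \right)} = \left(\left(\left(s^{2} + s^{2}\right) + 6\right) + s\right)^{2} = \left(\left(2 s^{2} + 6\right) + s\right)^{2} = \left(\left(6 + 2 s^{2}\right) + s\right)^{2} = \left(6 + s + 2 s^{2}\right)^{2}$)
$p{\left(C \right)} = - \frac{5}{6} + \frac{\left(6 + C + 2 C^{2}\right)^{2}}{C}$
$p{\left(167 \right)} - 1 \left(-34\right) \left(-14\right) = \left(- \frac{5}{6} + \frac{\left(6 + 167 + 2 \cdot 167^{2}\right)^{2}}{167}\right) - 1 \left(-34\right) \left(-14\right) = \left(- \frac{5}{6} + \frac{\left(6 + 167 + 2 \cdot 27889\right)^{2}}{167}\right) - \left(-34\right) \left(-14\right) = \left(- \frac{5}{6} + \frac{\left(6 + 167 + 55778\right)^{2}}{167}\right) - 476 = \left(- \frac{5}{6} + \frac{55951^{2}}{167}\right) - 476 = \left(- \frac{5}{6} + \frac{1}{167} \cdot 3130514401\right) - 476 = \left(- \frac{5}{6} + \frac{3130514401}{167}\right) - 476 = \frac{18783085571}{1002} - 476 = \frac{18782608619}{1002}$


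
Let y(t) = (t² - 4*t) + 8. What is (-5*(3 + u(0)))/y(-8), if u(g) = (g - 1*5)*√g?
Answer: -15/104 ≈ -0.14423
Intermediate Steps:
u(g) = √g*(-5 + g) (u(g) = (g - 5)*√g = (-5 + g)*√g = √g*(-5 + g))
y(t) = 8 + t² - 4*t
(-5*(3 + u(0)))/y(-8) = (-5*(3 + √0*(-5 + 0)))/(8 + (-8)² - 4*(-8)) = (-5*(3 + 0*(-5)))/(8 + 64 + 32) = (-5*(3 + 0))/104 = (-5*3)/104 = (1/104)*(-15) = -15/104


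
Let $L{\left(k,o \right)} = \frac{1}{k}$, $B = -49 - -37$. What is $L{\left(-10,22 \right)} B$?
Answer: $\frac{6}{5} \approx 1.2$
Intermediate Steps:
$B = -12$ ($B = -49 + 37 = -12$)
$L{\left(-10,22 \right)} B = \frac{1}{-10} \left(-12\right) = \left(- \frac{1}{10}\right) \left(-12\right) = \frac{6}{5}$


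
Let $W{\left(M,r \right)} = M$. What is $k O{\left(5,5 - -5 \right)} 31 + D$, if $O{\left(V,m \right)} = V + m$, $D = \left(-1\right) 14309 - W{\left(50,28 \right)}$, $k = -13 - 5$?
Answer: $-22729$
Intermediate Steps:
$k = -18$
$D = -14359$ ($D = \left(-1\right) 14309 - 50 = -14309 - 50 = -14359$)
$k O{\left(5,5 - -5 \right)} 31 + D = - 18 \left(5 + \left(5 - -5\right)\right) 31 - 14359 = - 18 \left(5 + \left(5 + 5\right)\right) 31 - 14359 = - 18 \left(5 + 10\right) 31 - 14359 = \left(-18\right) 15 \cdot 31 - 14359 = \left(-270\right) 31 - 14359 = -8370 - 14359 = -22729$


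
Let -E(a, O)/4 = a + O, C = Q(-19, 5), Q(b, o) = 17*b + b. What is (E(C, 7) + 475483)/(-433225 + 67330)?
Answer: -158941/121965 ≈ -1.3032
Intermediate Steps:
Q(b, o) = 18*b
C = -342 (C = 18*(-19) = -342)
E(a, O) = -4*O - 4*a (E(a, O) = -4*(a + O) = -4*(O + a) = -4*O - 4*a)
(E(C, 7) + 475483)/(-433225 + 67330) = ((-4*7 - 4*(-342)) + 475483)/(-433225 + 67330) = ((-28 + 1368) + 475483)/(-365895) = (1340 + 475483)*(-1/365895) = 476823*(-1/365895) = -158941/121965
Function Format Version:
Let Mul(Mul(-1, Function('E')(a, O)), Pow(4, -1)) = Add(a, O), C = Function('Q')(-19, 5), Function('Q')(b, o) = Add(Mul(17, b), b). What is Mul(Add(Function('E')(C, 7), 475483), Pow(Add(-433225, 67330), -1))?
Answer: Rational(-158941, 121965) ≈ -1.3032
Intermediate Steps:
Function('Q')(b, o) = Mul(18, b)
C = -342 (C = Mul(18, -19) = -342)
Function('E')(a, O) = Add(Mul(-4, O), Mul(-4, a)) (Function('E')(a, O) = Mul(-4, Add(a, O)) = Mul(-4, Add(O, a)) = Add(Mul(-4, O), Mul(-4, a)))
Mul(Add(Function('E')(C, 7), 475483), Pow(Add(-433225, 67330), -1)) = Mul(Add(Add(Mul(-4, 7), Mul(-4, -342)), 475483), Pow(Add(-433225, 67330), -1)) = Mul(Add(Add(-28, 1368), 475483), Pow(-365895, -1)) = Mul(Add(1340, 475483), Rational(-1, 365895)) = Mul(476823, Rational(-1, 365895)) = Rational(-158941, 121965)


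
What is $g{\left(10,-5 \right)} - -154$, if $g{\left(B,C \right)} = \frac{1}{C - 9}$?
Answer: $\frac{2155}{14} \approx 153.93$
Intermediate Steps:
$g{\left(B,C \right)} = \frac{1}{-9 + C}$
$g{\left(10,-5 \right)} - -154 = \frac{1}{-9 - 5} - -154 = \frac{1}{-14} + 154 = - \frac{1}{14} + 154 = \frac{2155}{14}$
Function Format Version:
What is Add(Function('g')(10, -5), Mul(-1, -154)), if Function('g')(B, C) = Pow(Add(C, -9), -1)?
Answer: Rational(2155, 14) ≈ 153.93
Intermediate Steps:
Function('g')(B, C) = Pow(Add(-9, C), -1)
Add(Function('g')(10, -5), Mul(-1, -154)) = Add(Pow(Add(-9, -5), -1), Mul(-1, -154)) = Add(Pow(-14, -1), 154) = Add(Rational(-1, 14), 154) = Rational(2155, 14)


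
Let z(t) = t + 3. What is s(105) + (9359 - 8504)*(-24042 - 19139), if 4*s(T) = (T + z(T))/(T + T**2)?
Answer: -547889164129/14840 ≈ -3.6920e+7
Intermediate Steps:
z(t) = 3 + t
s(T) = (3 + 2*T)/(4*(T + T**2)) (s(T) = ((T + (3 + T))/(T + T**2))/4 = ((3 + 2*T)/(T + T**2))/4 = (3 + 2*T)/(4*(T + T**2)))
s(105) + (9359 - 8504)*(-24042 - 19139) = (1/4)*(3 + 2*105)/(105*(1 + 105)) + (9359 - 8504)*(-24042 - 19139) = (1/4)*(1/105)*(3 + 210)/106 + 855*(-43181) = (1/4)*(1/105)*(1/106)*213 - 36919755 = 71/14840 - 36919755 = -547889164129/14840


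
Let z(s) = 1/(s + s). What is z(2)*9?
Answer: 9/4 ≈ 2.2500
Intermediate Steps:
z(s) = 1/(2*s)
z(2)*9 = ((½)/2)*9 = ((½)*(½))*9 = (¼)*9 = 9/4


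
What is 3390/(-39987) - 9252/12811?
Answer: -137796338/170757819 ≈ -0.80697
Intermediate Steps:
3390/(-39987) - 9252/12811 = 3390*(-1/39987) - 9252*1/12811 = -1130/13329 - 9252/12811 = -137796338/170757819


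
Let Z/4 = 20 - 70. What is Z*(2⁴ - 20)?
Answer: 800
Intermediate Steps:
Z = -200 (Z = 4*(20 - 70) = 4*(-50) = -200)
Z*(2⁴ - 20) = -200*(2⁴ - 20) = -200*(16 - 20) = -200*(-4) = 800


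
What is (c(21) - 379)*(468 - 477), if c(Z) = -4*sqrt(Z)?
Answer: 3411 + 36*sqrt(21) ≈ 3576.0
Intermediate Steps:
(c(21) - 379)*(468 - 477) = (-4*sqrt(21) - 379)*(468 - 477) = (-379 - 4*sqrt(21))*(-9) = 3411 + 36*sqrt(21)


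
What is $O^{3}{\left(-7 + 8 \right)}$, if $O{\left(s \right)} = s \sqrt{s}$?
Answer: $1$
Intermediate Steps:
$O{\left(s \right)} = s^{\frac{3}{2}}$
$O^{3}{\left(-7 + 8 \right)} = \left(\left(-7 + 8\right)^{\frac{3}{2}}\right)^{3} = \left(1^{\frac{3}{2}}\right)^{3} = 1^{3} = 1$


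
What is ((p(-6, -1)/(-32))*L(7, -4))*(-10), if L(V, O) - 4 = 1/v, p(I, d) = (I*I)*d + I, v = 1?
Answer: -525/8 ≈ -65.625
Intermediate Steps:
p(I, d) = I + d*I² (p(I, d) = I²*d + I = d*I² + I = I + d*I²)
L(V, O) = 5 (L(V, O) = 4 + 1/1 = 4 + 1 = 5)
((p(-6, -1)/(-32))*L(7, -4))*(-10) = ((-6*(1 - 6*(-1))/(-32))*5)*(-10) = ((-6*(1 + 6)*(-1/32))*5)*(-10) = ((-6*7*(-1/32))*5)*(-10) = (-42*(-1/32)*5)*(-10) = ((21/16)*5)*(-10) = (105/16)*(-10) = -525/8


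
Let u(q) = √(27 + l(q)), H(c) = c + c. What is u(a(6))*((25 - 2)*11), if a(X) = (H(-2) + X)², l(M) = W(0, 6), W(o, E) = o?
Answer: 759*√3 ≈ 1314.6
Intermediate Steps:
H(c) = 2*c
l(M) = 0
a(X) = (-4 + X)² (a(X) = (2*(-2) + X)² = (-4 + X)²)
u(q) = 3*√3 (u(q) = √(27 + 0) = √27 = 3*√3)
u(a(6))*((25 - 2)*11) = (3*√3)*((25 - 2)*11) = (3*√3)*(23*11) = (3*√3)*253 = 759*√3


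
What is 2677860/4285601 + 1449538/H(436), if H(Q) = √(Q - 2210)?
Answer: 2677860/4285601 - 724769*I*√1774/887 ≈ 0.62485 - 34415.0*I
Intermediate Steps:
H(Q) = √(-2210 + Q)
2677860/4285601 + 1449538/H(436) = 2677860/4285601 + 1449538/(√(-2210 + 436)) = 2677860*(1/4285601) + 1449538/(√(-1774)) = 2677860/4285601 + 1449538/((I*√1774)) = 2677860/4285601 + 1449538*(-I*√1774/1774) = 2677860/4285601 - 724769*I*√1774/887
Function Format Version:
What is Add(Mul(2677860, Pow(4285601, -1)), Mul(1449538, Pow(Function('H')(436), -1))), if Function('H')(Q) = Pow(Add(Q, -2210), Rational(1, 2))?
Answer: Add(Rational(2677860, 4285601), Mul(Rational(-724769, 887), I, Pow(1774, Rational(1, 2)))) ≈ Add(0.62485, Mul(-34415., I))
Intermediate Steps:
Function('H')(Q) = Pow(Add(-2210, Q), Rational(1, 2))
Add(Mul(2677860, Pow(4285601, -1)), Mul(1449538, Pow(Function('H')(436), -1))) = Add(Mul(2677860, Pow(4285601, -1)), Mul(1449538, Pow(Pow(Add(-2210, 436), Rational(1, 2)), -1))) = Add(Mul(2677860, Rational(1, 4285601)), Mul(1449538, Pow(Pow(-1774, Rational(1, 2)), -1))) = Add(Rational(2677860, 4285601), Mul(1449538, Pow(Mul(I, Pow(1774, Rational(1, 2))), -1))) = Add(Rational(2677860, 4285601), Mul(1449538, Mul(Rational(-1, 1774), I, Pow(1774, Rational(1, 2))))) = Add(Rational(2677860, 4285601), Mul(Rational(-724769, 887), I, Pow(1774, Rational(1, 2))))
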